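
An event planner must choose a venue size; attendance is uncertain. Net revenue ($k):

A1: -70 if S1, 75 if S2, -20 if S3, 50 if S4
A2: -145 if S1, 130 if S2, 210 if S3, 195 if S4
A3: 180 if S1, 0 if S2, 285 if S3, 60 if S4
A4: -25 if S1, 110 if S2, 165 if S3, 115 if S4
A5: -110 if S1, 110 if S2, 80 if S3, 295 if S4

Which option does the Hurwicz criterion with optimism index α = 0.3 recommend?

A1: 0.3·75 + 0.7·(-70) = -26.5
A2: 0.3·210 + 0.7·(-145) = -38.5
A3: 0.3·285 + 0.7·0 = 85.5
A4: 0.3·165 + 0.7·(-25) = 32
A5: 0.3·295 + 0.7·(-110) = 11.5
Highest Hurwicz score = 85.5 → A3.

A3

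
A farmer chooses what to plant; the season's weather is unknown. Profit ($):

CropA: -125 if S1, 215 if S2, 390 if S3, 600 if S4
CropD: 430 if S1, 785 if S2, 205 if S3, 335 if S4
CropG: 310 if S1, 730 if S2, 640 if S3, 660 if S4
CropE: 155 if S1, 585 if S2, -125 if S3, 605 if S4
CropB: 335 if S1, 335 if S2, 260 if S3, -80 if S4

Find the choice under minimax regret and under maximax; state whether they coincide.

minimax regret → CropG; maximax → CropD (disagree)

Column bests: S1=430, S2=785, S3=640, S4=660.
CropA regrets: 555, 570, 250, 60 → max 570
CropD regrets: 0, 0, 435, 325 → max 435
CropG regrets: 120, 55, 0, 0 → max 120
CropE regrets: 275, 200, 765, 55 → max 765
CropB regrets: 95, 450, 380, 740 → max 740
Smallest max regret = 120 → CropG.
Row maxima: CropA=600, CropD=785, CropG=730, CropE=605, CropB=335
Best best-case = 785 → CropD.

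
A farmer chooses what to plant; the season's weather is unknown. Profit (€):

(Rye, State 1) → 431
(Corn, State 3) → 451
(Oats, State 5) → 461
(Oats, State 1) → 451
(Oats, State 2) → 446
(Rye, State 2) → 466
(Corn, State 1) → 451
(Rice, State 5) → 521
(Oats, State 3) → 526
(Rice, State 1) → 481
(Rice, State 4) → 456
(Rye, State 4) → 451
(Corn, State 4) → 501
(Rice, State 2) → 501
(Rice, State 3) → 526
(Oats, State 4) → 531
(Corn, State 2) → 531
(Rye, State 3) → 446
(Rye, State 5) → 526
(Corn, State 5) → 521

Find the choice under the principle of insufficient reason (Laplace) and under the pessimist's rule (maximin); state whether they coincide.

Row averages: Rice=497, Corn=491, Oats=483, Rye=464
Highest average = 497 → Rice.
Row minima: Rice=456, Corn=451, Oats=446, Rye=431
Best worst-case = 456 → Rice.

laplace → Rice; maximin → Rice (agree)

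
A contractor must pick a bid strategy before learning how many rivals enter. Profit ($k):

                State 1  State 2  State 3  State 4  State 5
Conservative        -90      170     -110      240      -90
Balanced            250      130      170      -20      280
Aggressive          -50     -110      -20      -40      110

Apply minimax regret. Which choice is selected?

Balanced

Column bests: State 1=250, State 2=170, State 3=170, State 4=240, State 5=280.
Conservative regrets: 340, 0, 280, 0, 370 → max 370
Balanced regrets: 0, 40, 0, 260, 0 → max 260
Aggressive regrets: 300, 280, 190, 280, 170 → max 300
Smallest max regret = 260 → Balanced.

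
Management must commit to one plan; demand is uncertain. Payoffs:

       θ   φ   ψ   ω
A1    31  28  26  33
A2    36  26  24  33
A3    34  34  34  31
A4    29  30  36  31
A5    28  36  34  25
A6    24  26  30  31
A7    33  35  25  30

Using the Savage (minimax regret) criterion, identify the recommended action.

A3

Column bests: θ=36, φ=36, ψ=36, ω=33.
A1 regrets: 5, 8, 10, 0 → max 10
A2 regrets: 0, 10, 12, 0 → max 12
A3 regrets: 2, 2, 2, 2 → max 2
A4 regrets: 7, 6, 0, 2 → max 7
A5 regrets: 8, 0, 2, 8 → max 8
A6 regrets: 12, 10, 6, 2 → max 12
A7 regrets: 3, 1, 11, 3 → max 11
Smallest max regret = 2 → A3.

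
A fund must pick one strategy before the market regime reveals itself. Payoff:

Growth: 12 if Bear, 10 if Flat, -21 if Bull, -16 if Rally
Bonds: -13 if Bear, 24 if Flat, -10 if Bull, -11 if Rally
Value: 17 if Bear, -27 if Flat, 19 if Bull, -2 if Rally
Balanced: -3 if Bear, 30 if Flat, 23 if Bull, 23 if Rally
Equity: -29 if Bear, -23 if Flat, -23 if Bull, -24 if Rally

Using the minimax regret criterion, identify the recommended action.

Column bests: Bear=17, Flat=30, Bull=23, Rally=23.
Growth regrets: 5, 20, 44, 39 → max 44
Bonds regrets: 30, 6, 33, 34 → max 34
Value regrets: 0, 57, 4, 25 → max 57
Balanced regrets: 20, 0, 0, 0 → max 20
Equity regrets: 46, 53, 46, 47 → max 53
Smallest max regret = 20 → Balanced.

Balanced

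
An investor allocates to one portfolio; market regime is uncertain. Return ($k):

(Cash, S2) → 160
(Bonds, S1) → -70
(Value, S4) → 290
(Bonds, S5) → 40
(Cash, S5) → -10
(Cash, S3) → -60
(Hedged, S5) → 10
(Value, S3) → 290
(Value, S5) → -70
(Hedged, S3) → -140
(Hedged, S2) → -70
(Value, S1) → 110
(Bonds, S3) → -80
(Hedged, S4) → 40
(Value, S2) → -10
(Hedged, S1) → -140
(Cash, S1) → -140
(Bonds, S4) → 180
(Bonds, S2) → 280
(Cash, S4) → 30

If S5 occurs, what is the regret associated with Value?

Best payoff under S5 is 40.
Regret = 40 − (-70) = 110.

110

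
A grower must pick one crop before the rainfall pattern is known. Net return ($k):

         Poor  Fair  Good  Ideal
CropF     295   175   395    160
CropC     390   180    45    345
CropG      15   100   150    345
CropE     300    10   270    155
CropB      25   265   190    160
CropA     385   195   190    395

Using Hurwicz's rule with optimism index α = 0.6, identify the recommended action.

CropF: 0.6·395 + 0.4·160 = 301
CropC: 0.6·390 + 0.4·45 = 252
CropG: 0.6·345 + 0.4·15 = 213
CropE: 0.6·300 + 0.4·10 = 184
CropB: 0.6·265 + 0.4·25 = 169
CropA: 0.6·395 + 0.4·190 = 313
Highest Hurwicz score = 313 → CropA.

CropA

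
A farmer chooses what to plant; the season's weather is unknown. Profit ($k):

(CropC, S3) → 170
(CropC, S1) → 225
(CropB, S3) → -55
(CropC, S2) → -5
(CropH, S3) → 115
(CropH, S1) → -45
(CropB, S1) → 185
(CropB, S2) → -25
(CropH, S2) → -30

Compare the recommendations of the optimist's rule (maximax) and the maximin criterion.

maximax → CropC; maximin → CropC (agree)

Row maxima: CropH=115, CropB=185, CropC=225
Best best-case = 225 → CropC.
Row minima: CropH=-45, CropB=-55, CropC=-5
Best worst-case = -5 → CropC.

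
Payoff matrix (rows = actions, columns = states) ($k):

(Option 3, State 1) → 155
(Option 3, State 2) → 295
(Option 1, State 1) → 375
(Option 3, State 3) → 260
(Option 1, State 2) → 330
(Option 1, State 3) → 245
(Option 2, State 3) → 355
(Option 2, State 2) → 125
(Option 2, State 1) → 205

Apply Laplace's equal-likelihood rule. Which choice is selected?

Row averages: Option 1=950/3, Option 2=685/3, Option 3=710/3
Highest average = 950/3 → Option 1.

Option 1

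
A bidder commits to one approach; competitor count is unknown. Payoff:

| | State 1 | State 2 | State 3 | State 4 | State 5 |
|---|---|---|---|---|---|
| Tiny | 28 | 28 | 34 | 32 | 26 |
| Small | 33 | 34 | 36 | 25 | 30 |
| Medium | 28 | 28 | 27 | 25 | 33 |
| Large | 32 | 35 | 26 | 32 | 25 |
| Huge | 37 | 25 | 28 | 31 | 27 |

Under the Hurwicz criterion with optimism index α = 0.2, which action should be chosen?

Tiny

Tiny: 0.2·34 + 0.8·26 = 27.6
Small: 0.2·36 + 0.8·25 = 27.2
Medium: 0.2·33 + 0.8·25 = 26.6
Large: 0.2·35 + 0.8·25 = 27
Huge: 0.2·37 + 0.8·25 = 27.4
Highest Hurwicz score = 27.6 → Tiny.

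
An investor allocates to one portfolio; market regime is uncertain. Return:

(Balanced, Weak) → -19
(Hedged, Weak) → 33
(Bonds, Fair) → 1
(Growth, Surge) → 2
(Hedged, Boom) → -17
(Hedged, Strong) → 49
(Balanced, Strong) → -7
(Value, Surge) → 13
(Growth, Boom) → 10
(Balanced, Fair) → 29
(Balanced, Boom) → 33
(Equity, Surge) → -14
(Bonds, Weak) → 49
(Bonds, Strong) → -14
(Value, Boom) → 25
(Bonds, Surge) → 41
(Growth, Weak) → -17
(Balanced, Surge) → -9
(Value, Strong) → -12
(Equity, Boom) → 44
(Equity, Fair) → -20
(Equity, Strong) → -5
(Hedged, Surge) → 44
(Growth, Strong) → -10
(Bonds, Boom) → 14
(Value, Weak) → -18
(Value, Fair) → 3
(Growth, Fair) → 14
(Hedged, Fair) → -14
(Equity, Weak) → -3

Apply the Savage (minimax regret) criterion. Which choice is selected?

Column bests: Weak=49, Fair=29, Strong=49, Boom=44, Surge=44.
Balanced regrets: 68, 0, 56, 11, 53 → max 68
Hedged regrets: 16, 43, 0, 61, 0 → max 61
Bonds regrets: 0, 28, 63, 30, 3 → max 63
Value regrets: 67, 26, 61, 19, 31 → max 67
Equity regrets: 52, 49, 54, 0, 58 → max 58
Growth regrets: 66, 15, 59, 34, 42 → max 66
Smallest max regret = 58 → Equity.

Equity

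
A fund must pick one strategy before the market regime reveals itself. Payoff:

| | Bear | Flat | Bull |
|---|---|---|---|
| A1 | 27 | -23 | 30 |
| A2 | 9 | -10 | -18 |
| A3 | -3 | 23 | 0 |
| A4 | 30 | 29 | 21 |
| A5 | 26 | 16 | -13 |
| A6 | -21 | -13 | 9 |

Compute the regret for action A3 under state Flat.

6

Best payoff under Flat is 29.
Regret = 29 − 23 = 6.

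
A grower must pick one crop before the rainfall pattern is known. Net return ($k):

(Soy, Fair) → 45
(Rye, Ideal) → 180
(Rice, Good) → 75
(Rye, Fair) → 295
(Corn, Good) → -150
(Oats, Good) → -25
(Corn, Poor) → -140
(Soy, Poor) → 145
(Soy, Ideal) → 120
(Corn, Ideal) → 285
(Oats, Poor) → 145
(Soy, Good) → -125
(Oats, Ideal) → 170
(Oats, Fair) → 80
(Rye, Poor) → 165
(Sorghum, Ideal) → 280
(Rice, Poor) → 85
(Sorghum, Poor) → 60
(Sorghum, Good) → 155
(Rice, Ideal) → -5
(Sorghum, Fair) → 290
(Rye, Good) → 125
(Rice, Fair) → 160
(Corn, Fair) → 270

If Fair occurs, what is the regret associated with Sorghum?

Best payoff under Fair is 295.
Regret = 295 − 290 = 5.

5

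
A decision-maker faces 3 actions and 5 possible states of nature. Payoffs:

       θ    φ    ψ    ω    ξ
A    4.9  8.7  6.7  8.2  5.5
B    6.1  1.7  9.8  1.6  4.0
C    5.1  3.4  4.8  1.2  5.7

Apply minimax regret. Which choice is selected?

Column bests: θ=6.1, φ=8.7, ψ=9.8, ω=8.2, ξ=5.7.
A regrets: 1.2, 0.0, 3.1, 0.0, 0.2 → max 3.1
B regrets: 0.0, 7.0, 0.0, 6.6, 1.7 → max 7.0
C regrets: 1.0, 5.3, 5.0, 7.0, 0.0 → max 7.0
Smallest max regret = 3.1 → A.

A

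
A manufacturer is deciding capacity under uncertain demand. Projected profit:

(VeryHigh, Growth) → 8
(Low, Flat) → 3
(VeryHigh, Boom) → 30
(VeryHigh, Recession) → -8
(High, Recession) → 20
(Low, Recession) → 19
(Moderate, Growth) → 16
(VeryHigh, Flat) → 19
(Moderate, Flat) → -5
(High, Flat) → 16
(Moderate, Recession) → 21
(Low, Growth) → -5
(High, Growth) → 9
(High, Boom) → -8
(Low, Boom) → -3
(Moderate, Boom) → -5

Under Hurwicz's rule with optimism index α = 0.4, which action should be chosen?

Low: 0.4·19 + 0.6·(-5) = 4.6
Moderate: 0.4·21 + 0.6·(-5) = 5.4
High: 0.4·20 + 0.6·(-8) = 3.2
VeryHigh: 0.4·30 + 0.6·(-8) = 7.2
Highest Hurwicz score = 7.2 → VeryHigh.

VeryHigh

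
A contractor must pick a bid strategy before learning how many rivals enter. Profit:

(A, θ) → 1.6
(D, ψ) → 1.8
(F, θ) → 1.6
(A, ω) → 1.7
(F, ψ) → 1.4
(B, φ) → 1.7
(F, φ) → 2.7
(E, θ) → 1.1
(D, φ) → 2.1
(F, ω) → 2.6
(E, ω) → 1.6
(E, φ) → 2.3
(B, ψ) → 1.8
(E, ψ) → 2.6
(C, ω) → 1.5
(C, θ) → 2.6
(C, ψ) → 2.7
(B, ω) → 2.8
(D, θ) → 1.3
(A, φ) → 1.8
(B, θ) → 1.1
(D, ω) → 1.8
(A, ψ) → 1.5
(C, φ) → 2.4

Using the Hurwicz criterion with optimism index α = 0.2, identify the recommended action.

A: 0.2·1.8 + 0.8·1.5 = 1.56
B: 0.2·2.8 + 0.8·1.1 = 1.44
C: 0.2·2.7 + 0.8·1.5 = 1.74
D: 0.2·2.1 + 0.8·1.3 = 1.46
E: 0.2·2.6 + 0.8·1.1 = 1.4
F: 0.2·2.7 + 0.8·1.4 = 1.66
Highest Hurwicz score = 1.74 → C.

C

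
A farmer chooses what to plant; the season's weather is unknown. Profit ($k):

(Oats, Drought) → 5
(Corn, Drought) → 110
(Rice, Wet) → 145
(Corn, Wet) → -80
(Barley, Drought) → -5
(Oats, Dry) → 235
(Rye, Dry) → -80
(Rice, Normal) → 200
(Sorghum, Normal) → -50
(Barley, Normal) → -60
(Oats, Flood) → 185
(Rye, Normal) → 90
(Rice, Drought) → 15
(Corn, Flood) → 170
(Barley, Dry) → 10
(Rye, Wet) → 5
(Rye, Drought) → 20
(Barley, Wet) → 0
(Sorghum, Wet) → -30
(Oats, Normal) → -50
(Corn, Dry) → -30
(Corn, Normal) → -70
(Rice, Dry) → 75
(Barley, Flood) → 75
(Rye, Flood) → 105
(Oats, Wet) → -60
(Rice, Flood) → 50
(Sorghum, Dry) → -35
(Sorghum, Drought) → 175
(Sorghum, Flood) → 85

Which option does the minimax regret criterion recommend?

Rice

Column bests: Drought=175, Dry=235, Normal=200, Wet=145, Flood=185.
Corn regrets: 65, 265, 270, 225, 15 → max 270
Oats regrets: 170, 0, 250, 205, 0 → max 250
Sorghum regrets: 0, 270, 250, 175, 100 → max 270
Rye regrets: 155, 315, 110, 140, 80 → max 315
Barley regrets: 180, 225, 260, 145, 110 → max 260
Rice regrets: 160, 160, 0, 0, 135 → max 160
Smallest max regret = 160 → Rice.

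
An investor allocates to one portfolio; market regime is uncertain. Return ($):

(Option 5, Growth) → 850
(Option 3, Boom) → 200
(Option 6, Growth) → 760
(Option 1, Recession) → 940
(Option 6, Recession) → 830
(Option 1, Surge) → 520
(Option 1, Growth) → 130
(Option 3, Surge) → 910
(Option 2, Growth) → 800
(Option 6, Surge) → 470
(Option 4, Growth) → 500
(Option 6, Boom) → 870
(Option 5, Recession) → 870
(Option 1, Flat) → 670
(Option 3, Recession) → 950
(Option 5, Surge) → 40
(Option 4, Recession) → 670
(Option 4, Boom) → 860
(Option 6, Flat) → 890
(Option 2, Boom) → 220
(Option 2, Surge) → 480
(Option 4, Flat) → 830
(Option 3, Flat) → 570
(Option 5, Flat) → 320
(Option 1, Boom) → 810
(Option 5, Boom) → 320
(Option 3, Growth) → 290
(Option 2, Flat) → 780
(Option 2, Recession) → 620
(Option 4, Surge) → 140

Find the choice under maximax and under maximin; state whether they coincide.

Row maxima: Option 1=940, Option 2=800, Option 3=950, Option 4=860, Option 5=870, Option 6=890
Best best-case = 950 → Option 3.
Row minima: Option 1=130, Option 2=220, Option 3=200, Option 4=140, Option 5=40, Option 6=470
Best worst-case = 470 → Option 6.

maximax → Option 3; maximin → Option 6 (disagree)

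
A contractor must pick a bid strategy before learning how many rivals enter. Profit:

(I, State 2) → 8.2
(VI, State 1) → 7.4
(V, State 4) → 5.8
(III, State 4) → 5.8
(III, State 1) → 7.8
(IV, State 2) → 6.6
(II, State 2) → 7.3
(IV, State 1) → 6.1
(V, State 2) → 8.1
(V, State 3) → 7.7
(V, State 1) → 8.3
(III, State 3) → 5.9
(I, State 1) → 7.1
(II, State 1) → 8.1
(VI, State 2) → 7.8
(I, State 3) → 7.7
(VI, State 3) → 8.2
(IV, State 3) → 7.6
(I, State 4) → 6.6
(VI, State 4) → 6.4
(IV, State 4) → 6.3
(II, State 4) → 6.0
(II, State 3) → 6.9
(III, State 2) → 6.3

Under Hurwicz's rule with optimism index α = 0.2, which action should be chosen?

I: 0.2·8.2 + 0.8·6.6 = 6.92
II: 0.2·8.1 + 0.8·6.0 = 6.42
III: 0.2·7.8 + 0.8·5.8 = 6.2
IV: 0.2·7.6 + 0.8·6.1 = 6.4
V: 0.2·8.3 + 0.8·5.8 = 6.3
VI: 0.2·8.2 + 0.8·6.4 = 6.76
Highest Hurwicz score = 6.92 → I.

I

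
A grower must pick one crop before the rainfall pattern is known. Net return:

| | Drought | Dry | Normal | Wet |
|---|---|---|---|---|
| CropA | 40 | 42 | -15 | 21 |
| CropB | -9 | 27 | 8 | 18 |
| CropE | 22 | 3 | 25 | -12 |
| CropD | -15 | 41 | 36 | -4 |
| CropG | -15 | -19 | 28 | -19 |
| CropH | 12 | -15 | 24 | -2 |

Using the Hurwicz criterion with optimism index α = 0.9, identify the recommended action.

CropA: 0.9·42 + 0.1·(-15) = 36.3
CropB: 0.9·27 + 0.1·(-9) = 23.4
CropE: 0.9·25 + 0.1·(-12) = 21.3
CropD: 0.9·41 + 0.1·(-15) = 35.4
CropG: 0.9·28 + 0.1·(-19) = 23.3
CropH: 0.9·24 + 0.1·(-15) = 20.1
Highest Hurwicz score = 36.3 → CropA.

CropA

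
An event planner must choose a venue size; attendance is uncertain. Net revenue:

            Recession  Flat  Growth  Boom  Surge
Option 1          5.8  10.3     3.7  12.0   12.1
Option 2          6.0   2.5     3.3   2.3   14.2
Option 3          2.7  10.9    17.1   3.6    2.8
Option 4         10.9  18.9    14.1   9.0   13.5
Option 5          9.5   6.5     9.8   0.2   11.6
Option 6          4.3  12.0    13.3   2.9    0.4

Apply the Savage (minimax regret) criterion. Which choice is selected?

Option 4

Column bests: Recession=10.9, Flat=18.9, Growth=17.1, Boom=12.0, Surge=14.2.
Option 1 regrets: 5.1, 8.6, 13.4, 0.0, 2.1 → max 13.4
Option 2 regrets: 4.9, 16.4, 13.8, 9.7, 0.0 → max 16.4
Option 3 regrets: 8.2, 8.0, 0.0, 8.4, 11.4 → max 11.4
Option 4 regrets: 0.0, 0.0, 3.0, 3.0, 0.7 → max 3.0
Option 5 regrets: 1.4, 12.4, 7.3, 11.8, 2.6 → max 12.4
Option 6 regrets: 6.6, 6.9, 3.8, 9.1, 13.8 → max 13.8
Smallest max regret = 3.0 → Option 4.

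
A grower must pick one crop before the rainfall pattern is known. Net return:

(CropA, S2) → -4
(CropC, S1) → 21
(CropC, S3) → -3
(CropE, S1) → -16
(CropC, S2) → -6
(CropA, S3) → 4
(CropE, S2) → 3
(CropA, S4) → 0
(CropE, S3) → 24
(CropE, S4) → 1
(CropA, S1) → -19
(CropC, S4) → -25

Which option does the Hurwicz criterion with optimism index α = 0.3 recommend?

CropA: 0.3·4 + 0.7·(-19) = -12.1
CropE: 0.3·24 + 0.7·(-16) = -4
CropC: 0.3·21 + 0.7·(-25) = -11.2
Highest Hurwicz score = -4 → CropE.

CropE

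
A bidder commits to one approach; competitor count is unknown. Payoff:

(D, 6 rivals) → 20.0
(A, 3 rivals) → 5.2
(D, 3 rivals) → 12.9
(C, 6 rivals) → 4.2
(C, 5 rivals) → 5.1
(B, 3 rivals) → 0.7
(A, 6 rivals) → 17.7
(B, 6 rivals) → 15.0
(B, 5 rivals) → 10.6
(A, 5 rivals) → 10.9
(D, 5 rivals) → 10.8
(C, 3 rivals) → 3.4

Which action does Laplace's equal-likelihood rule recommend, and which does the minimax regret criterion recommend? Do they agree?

laplace → D; minimax regret → D (agree)

Row averages: A=169/15, B=263/30, C=127/30, D=437/30
Highest average = 437/30 → D.
Column bests: 3 rivals=12.9, 5 rivals=10.9, 6 rivals=20.0.
A regrets: 7.7, 0.0, 2.3 → max 7.7
B regrets: 12.2, 0.3, 5.0 → max 12.2
C regrets: 9.5, 5.8, 15.8 → max 15.8
D regrets: 0.0, 0.1, 0.0 → max 0.1
Smallest max regret = 0.1 → D.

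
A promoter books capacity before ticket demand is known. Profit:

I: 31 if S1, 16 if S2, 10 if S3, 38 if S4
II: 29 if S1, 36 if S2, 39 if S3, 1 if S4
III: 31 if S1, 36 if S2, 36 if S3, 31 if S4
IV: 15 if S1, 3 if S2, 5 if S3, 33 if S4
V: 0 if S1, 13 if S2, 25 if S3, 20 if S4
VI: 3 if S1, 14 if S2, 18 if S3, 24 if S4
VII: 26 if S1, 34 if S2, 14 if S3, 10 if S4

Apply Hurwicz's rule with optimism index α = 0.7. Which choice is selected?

III

I: 0.7·38 + 0.3·10 = 29.6
II: 0.7·39 + 0.3·1 = 27.6
III: 0.7·36 + 0.3·31 = 34.5
IV: 0.7·33 + 0.3·3 = 24
V: 0.7·25 + 0.3·0 = 17.5
VI: 0.7·24 + 0.3·3 = 17.7
VII: 0.7·34 + 0.3·10 = 26.8
Highest Hurwicz score = 34.5 → III.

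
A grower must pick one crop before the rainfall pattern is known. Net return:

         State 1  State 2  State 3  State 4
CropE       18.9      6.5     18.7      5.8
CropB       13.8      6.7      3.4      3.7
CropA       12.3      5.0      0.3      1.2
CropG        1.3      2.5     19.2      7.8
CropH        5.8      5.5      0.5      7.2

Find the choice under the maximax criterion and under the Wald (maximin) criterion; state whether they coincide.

Row maxima: CropE=18.9, CropB=13.8, CropA=12.3, CropG=19.2, CropH=7.2
Best best-case = 19.2 → CropG.
Row minima: CropE=5.8, CropB=3.4, CropA=0.3, CropG=1.3, CropH=0.5
Best worst-case = 5.8 → CropE.

maximax → CropG; maximin → CropE (disagree)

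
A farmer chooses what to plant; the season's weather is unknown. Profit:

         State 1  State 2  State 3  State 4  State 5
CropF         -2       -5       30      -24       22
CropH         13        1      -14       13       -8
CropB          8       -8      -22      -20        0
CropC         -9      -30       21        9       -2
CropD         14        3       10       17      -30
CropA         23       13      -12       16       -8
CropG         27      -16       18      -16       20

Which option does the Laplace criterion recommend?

Row averages: CropF=4.2, CropH=1, CropB=-8.4, CropC=-2.2, CropD=2.8, CropA=6.4, CropG=6.6
Highest average = 6.6 → CropG.

CropG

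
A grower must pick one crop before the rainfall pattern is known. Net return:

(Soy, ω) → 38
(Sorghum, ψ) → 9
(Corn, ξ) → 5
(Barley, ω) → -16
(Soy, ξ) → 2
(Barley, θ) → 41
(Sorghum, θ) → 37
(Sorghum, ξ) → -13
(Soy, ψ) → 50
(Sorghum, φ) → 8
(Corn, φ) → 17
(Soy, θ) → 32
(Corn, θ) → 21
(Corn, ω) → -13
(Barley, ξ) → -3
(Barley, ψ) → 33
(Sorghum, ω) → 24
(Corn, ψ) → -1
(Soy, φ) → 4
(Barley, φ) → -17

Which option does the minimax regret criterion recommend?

Soy

Column bests: θ=41, φ=17, ψ=50, ω=38, ξ=5.
Soy regrets: 9, 13, 0, 0, 3 → max 13
Sorghum regrets: 4, 9, 41, 14, 18 → max 41
Corn regrets: 20, 0, 51, 51, 0 → max 51
Barley regrets: 0, 34, 17, 54, 8 → max 54
Smallest max regret = 13 → Soy.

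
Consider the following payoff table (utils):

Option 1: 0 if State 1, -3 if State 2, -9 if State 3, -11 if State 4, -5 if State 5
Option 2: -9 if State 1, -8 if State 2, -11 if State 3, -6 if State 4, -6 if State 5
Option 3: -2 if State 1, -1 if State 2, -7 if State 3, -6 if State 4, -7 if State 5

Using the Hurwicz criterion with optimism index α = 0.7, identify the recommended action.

Option 1: 0.7·0 + 0.3·(-11) = -3.3
Option 2: 0.7·(-6) + 0.3·(-11) = -7.5
Option 3: 0.7·(-1) + 0.3·(-7) = -2.8
Highest Hurwicz score = -2.8 → Option 3.

Option 3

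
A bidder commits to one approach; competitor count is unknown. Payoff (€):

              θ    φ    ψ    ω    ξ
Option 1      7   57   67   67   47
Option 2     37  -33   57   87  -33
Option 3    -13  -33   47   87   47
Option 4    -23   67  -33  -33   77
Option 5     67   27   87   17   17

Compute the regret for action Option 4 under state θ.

90

Best payoff under θ is 67.
Regret = 67 − (-23) = 90.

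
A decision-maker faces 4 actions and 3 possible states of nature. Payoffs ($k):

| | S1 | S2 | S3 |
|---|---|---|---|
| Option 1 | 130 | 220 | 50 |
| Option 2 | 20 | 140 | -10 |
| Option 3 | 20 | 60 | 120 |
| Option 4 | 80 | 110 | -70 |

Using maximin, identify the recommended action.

Row minima: Option 1=50, Option 2=-10, Option 3=20, Option 4=-70
Best worst-case = 50 → Option 1.

Option 1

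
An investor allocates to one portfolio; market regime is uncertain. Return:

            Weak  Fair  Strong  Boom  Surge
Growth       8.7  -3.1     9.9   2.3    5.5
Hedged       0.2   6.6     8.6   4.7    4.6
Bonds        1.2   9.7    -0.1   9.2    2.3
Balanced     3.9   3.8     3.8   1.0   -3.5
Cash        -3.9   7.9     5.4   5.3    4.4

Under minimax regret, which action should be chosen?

Column bests: Weak=8.7, Fair=9.7, Strong=9.9, Boom=9.2, Surge=5.5.
Growth regrets: 0.0, 12.8, 0.0, 6.9, 0.0 → max 12.8
Hedged regrets: 8.5, 3.1, 1.3, 4.5, 0.9 → max 8.5
Bonds regrets: 7.5, 0.0, 10.0, 0.0, 3.2 → max 10.0
Balanced regrets: 4.8, 5.9, 6.1, 8.2, 9.0 → max 9.0
Cash regrets: 12.6, 1.8, 4.5, 3.9, 1.1 → max 12.6
Smallest max regret = 8.5 → Hedged.

Hedged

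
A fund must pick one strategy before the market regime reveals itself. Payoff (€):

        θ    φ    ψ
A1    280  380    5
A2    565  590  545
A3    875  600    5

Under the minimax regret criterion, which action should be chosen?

A2

Column bests: θ=875, φ=600, ψ=545.
A1 regrets: 595, 220, 540 → max 595
A2 regrets: 310, 10, 0 → max 310
A3 regrets: 0, 0, 540 → max 540
Smallest max regret = 310 → A2.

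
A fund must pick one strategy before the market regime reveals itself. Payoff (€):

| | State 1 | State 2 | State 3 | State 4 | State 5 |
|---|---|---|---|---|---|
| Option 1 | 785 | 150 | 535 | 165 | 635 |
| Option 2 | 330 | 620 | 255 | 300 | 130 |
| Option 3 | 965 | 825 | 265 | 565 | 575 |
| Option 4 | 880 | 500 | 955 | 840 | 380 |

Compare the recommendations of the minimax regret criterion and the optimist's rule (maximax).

minimax regret → Option 4; maximax → Option 3 (disagree)

Column bests: State 1=965, State 2=825, State 3=955, State 4=840, State 5=635.
Option 1 regrets: 180, 675, 420, 675, 0 → max 675
Option 2 regrets: 635, 205, 700, 540, 505 → max 700
Option 3 regrets: 0, 0, 690, 275, 60 → max 690
Option 4 regrets: 85, 325, 0, 0, 255 → max 325
Smallest max regret = 325 → Option 4.
Row maxima: Option 1=785, Option 2=620, Option 3=965, Option 4=955
Best best-case = 965 → Option 3.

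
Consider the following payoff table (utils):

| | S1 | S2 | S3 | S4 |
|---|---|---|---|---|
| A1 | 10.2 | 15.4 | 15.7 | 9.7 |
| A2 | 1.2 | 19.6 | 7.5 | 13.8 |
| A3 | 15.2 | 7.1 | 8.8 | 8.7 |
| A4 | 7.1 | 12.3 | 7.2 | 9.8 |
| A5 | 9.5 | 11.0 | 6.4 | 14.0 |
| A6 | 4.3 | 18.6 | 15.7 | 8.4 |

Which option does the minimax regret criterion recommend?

Column bests: S1=15.2, S2=19.6, S3=15.7, S4=14.0.
A1 regrets: 5.0, 4.2, 0.0, 4.3 → max 5.0
A2 regrets: 14.0, 0.0, 8.2, 0.2 → max 14.0
A3 regrets: 0.0, 12.5, 6.9, 5.3 → max 12.5
A4 regrets: 8.1, 7.3, 8.5, 4.2 → max 8.5
A5 regrets: 5.7, 8.6, 9.3, 0.0 → max 9.3
A6 regrets: 10.9, 1.0, 0.0, 5.6 → max 10.9
Smallest max regret = 5.0 → A1.

A1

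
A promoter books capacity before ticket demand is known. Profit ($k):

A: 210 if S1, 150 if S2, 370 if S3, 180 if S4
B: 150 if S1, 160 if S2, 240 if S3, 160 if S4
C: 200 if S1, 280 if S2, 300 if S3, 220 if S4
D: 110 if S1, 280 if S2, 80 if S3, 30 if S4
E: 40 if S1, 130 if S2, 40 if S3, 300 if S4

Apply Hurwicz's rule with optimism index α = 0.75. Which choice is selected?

A

A: 0.75·370 + 0.25·150 = 315
B: 0.75·240 + 0.25·150 = 217.5
C: 0.75·300 + 0.25·200 = 275
D: 0.75·280 + 0.25·30 = 217.5
E: 0.75·300 + 0.25·40 = 235
Highest Hurwicz score = 315 → A.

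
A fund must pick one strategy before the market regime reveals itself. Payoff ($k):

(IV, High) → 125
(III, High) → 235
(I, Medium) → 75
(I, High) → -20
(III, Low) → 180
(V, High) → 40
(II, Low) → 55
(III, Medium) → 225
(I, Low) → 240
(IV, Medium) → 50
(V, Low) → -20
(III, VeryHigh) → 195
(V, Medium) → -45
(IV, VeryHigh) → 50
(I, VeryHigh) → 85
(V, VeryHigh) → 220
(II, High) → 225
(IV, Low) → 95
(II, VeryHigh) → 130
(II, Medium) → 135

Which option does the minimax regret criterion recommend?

Column bests: Low=240, Medium=225, High=235, VeryHigh=220.
I regrets: 0, 150, 255, 135 → max 255
II regrets: 185, 90, 10, 90 → max 185
III regrets: 60, 0, 0, 25 → max 60
IV regrets: 145, 175, 110, 170 → max 175
V regrets: 260, 270, 195, 0 → max 270
Smallest max regret = 60 → III.

III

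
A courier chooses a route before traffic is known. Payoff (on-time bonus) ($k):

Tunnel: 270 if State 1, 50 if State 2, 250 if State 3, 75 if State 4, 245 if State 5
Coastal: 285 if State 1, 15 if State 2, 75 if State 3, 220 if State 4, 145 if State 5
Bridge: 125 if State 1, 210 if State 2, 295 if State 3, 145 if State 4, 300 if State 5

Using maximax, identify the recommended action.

Bridge

Row maxima: Tunnel=270, Coastal=285, Bridge=300
Best best-case = 300 → Bridge.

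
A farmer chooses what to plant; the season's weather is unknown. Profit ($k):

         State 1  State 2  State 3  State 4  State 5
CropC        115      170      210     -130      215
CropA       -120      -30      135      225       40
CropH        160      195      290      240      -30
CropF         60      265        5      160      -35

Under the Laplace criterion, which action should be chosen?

CropH

Row averages: CropC=116, CropA=50, CropH=171, CropF=91
Highest average = 171 → CropH.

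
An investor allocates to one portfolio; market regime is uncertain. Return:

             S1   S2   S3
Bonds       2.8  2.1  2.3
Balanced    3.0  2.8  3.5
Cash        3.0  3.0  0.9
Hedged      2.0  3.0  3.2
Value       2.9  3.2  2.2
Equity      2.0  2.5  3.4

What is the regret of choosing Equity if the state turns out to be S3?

Best payoff under S3 is 3.5.
Regret = 3.5 − 3.4 = 0.1.

0.1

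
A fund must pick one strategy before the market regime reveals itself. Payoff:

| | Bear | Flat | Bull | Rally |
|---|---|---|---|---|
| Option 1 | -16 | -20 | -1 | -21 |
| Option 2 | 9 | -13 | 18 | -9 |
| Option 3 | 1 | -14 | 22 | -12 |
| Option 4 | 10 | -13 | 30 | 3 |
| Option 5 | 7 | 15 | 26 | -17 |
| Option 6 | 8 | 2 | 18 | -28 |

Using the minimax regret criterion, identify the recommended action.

Option 5

Column bests: Bear=10, Flat=15, Bull=30, Rally=3.
Option 1 regrets: 26, 35, 31, 24 → max 35
Option 2 regrets: 1, 28, 12, 12 → max 28
Option 3 regrets: 9, 29, 8, 15 → max 29
Option 4 regrets: 0, 28, 0, 0 → max 28
Option 5 regrets: 3, 0, 4, 20 → max 20
Option 6 regrets: 2, 13, 12, 31 → max 31
Smallest max regret = 20 → Option 5.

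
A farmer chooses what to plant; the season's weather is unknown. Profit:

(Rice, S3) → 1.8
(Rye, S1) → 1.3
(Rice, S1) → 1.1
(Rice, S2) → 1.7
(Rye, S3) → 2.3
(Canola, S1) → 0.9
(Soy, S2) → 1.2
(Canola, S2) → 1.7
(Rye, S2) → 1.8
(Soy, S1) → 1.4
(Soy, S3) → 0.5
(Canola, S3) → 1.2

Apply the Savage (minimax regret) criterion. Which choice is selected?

Rye

Column bests: S1=1.4, S2=1.8, S3=2.3.
Soy regrets: 0.0, 0.6, 1.8 → max 1.8
Rye regrets: 0.1, 0.0, 0.0 → max 0.1
Rice regrets: 0.3, 0.1, 0.5 → max 0.5
Canola regrets: 0.5, 0.1, 1.1 → max 1.1
Smallest max regret = 0.1 → Rye.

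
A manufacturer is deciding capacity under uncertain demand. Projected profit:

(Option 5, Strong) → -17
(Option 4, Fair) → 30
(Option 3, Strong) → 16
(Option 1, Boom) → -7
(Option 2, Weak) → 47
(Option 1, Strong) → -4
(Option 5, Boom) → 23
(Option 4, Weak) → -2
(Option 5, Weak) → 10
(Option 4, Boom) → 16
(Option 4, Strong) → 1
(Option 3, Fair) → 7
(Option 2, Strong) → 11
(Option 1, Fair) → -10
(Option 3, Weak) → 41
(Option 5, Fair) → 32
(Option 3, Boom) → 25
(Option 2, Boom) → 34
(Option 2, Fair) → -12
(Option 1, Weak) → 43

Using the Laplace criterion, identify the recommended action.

Row averages: Option 1=5.5, Option 2=20, Option 3=22.25, Option 4=11.25, Option 5=12
Highest average = 22.25 → Option 3.

Option 3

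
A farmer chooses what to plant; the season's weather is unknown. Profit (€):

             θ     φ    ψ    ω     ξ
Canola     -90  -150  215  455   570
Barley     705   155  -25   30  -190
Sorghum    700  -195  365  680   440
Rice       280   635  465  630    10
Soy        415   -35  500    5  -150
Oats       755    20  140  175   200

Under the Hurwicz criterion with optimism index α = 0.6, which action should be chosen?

Canola: 0.6·570 + 0.4·(-150) = 282
Barley: 0.6·705 + 0.4·(-190) = 347
Sorghum: 0.6·700 + 0.4·(-195) = 342
Rice: 0.6·635 + 0.4·10 = 385
Soy: 0.6·500 + 0.4·(-150) = 240
Oats: 0.6·755 + 0.4·20 = 461
Highest Hurwicz score = 461 → Oats.

Oats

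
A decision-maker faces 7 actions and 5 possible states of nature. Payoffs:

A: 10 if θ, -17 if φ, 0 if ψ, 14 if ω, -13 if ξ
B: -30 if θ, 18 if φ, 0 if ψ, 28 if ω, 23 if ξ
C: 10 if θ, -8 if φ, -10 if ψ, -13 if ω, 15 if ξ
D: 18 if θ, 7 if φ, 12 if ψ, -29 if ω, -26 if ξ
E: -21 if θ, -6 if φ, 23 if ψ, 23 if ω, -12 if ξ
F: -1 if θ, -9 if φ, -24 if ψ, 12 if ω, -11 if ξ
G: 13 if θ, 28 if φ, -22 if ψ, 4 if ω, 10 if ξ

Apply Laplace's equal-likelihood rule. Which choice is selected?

B

Row averages: A=-1.2, B=7.8, C=-1.2, D=-3.6, E=1.4, F=-6.6, G=6.6
Highest average = 7.8 → B.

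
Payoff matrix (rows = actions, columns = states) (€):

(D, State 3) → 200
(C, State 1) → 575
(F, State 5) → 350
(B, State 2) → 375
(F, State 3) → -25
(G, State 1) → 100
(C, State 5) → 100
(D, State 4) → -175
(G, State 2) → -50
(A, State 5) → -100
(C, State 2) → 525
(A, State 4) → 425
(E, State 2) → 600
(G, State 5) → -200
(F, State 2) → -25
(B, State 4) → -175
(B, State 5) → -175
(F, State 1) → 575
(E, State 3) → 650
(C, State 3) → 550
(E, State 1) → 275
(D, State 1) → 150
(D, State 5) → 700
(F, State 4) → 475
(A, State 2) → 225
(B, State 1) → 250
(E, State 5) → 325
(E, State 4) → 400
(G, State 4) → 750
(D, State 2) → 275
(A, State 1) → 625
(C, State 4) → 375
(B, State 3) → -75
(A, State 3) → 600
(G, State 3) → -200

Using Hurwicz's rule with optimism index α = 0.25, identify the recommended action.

A: 0.25·625 + 0.75·(-100) = 81.25
B: 0.25·375 + 0.75·(-175) = -37.5
C: 0.25·575 + 0.75·100 = 218.75
D: 0.25·700 + 0.75·(-175) = 43.75
E: 0.25·650 + 0.75·275 = 368.75
F: 0.25·575 + 0.75·(-25) = 125
G: 0.25·750 + 0.75·(-200) = 37.5
Highest Hurwicz score = 368.75 → E.

E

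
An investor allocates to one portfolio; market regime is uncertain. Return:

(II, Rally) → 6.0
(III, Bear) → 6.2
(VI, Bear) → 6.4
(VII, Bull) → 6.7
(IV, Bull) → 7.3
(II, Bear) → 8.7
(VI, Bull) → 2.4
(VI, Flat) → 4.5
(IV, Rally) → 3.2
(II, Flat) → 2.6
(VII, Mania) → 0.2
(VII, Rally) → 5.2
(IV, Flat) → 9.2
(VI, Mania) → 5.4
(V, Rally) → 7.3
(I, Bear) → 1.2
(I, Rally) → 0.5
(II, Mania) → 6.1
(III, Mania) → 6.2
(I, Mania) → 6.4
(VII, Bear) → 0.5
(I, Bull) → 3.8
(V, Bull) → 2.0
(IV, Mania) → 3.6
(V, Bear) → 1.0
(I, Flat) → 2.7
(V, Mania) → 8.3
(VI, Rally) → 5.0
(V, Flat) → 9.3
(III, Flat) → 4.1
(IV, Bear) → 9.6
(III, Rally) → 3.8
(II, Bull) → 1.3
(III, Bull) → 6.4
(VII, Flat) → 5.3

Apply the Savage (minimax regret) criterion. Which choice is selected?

IV

Column bests: Bear=9.6, Flat=9.3, Bull=7.3, Rally=7.3, Mania=8.3.
I regrets: 8.4, 6.6, 3.5, 6.8, 1.9 → max 8.4
II regrets: 0.9, 6.7, 6.0, 1.3, 2.2 → max 6.7
III regrets: 3.4, 5.2, 0.9, 3.5, 2.1 → max 5.2
IV regrets: 0.0, 0.1, 0.0, 4.1, 4.7 → max 4.7
V regrets: 8.6, 0.0, 5.3, 0.0, 0.0 → max 8.6
VI regrets: 3.2, 4.8, 4.9, 2.3, 2.9 → max 4.9
VII regrets: 9.1, 4.0, 0.6, 2.1, 8.1 → max 9.1
Smallest max regret = 4.7 → IV.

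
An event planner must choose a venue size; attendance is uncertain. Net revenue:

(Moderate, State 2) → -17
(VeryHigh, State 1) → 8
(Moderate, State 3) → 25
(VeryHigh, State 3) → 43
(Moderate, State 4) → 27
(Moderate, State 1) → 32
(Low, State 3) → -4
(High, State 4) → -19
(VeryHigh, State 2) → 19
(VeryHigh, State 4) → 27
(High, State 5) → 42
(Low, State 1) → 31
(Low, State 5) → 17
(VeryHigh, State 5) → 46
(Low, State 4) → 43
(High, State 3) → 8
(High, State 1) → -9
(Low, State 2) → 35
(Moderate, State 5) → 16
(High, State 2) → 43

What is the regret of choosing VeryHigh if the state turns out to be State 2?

24

Best payoff under State 2 is 43.
Regret = 43 − 19 = 24.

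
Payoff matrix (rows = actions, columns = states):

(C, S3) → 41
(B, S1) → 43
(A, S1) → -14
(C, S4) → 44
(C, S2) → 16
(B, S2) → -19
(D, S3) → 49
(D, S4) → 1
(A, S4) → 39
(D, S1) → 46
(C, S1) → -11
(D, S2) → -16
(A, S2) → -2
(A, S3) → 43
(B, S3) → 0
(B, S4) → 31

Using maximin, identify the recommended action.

C

Row minima: A=-14, B=-19, C=-11, D=-16
Best worst-case = -11 → C.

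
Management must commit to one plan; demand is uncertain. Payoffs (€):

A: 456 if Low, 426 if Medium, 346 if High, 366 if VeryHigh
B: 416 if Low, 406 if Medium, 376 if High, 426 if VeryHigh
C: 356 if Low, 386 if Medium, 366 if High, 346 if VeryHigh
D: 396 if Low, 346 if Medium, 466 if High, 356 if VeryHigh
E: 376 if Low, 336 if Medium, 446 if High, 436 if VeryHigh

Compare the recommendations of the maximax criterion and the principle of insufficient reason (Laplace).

maximax → D; laplace → B (disagree)

Row maxima: A=456, B=426, C=386, D=466, E=446
Best best-case = 466 → D.
Row averages: A=398.5, B=406, C=363.5, D=391, E=398.5
Highest average = 406 → B.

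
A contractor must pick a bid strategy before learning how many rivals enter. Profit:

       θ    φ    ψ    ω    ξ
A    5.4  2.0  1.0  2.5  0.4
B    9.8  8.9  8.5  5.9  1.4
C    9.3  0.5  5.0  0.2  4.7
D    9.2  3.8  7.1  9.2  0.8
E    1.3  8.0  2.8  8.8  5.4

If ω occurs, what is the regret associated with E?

Best payoff under ω is 9.2.
Regret = 9.2 − 8.8 = 0.4.

0.4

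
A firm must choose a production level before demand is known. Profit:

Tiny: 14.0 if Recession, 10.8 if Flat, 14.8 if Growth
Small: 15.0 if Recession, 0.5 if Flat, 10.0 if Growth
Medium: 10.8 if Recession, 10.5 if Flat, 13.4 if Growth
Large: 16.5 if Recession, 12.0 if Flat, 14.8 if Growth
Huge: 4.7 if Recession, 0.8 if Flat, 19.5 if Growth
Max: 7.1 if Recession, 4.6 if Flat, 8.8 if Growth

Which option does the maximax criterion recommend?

Huge

Row maxima: Tiny=14.8, Small=15.0, Medium=13.4, Large=16.5, Huge=19.5, Max=8.8
Best best-case = 19.5 → Huge.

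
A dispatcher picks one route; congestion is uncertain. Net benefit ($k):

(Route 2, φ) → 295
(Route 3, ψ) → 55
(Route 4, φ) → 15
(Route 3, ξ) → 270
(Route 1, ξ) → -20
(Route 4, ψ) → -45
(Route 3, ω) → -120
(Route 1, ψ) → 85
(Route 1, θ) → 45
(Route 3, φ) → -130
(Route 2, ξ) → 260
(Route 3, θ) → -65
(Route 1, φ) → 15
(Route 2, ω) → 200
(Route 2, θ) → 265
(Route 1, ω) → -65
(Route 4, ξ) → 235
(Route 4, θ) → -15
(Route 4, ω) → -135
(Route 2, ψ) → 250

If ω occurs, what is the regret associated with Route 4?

Best payoff under ω is 200.
Regret = 200 − (-135) = 335.

335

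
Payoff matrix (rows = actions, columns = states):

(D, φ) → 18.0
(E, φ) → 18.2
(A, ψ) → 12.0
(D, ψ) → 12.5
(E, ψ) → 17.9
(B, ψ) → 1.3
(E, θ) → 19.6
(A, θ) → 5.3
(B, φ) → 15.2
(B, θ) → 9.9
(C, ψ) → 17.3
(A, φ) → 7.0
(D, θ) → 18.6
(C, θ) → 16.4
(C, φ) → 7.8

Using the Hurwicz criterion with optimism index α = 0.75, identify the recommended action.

E

A: 0.75·12.0 + 0.25·5.3 = 10.325
B: 0.75·15.2 + 0.25·1.3 = 11.725
C: 0.75·17.3 + 0.25·7.8 = 14.925
D: 0.75·18.6 + 0.25·12.5 = 17.075
E: 0.75·19.6 + 0.25·17.9 = 19.175
Highest Hurwicz score = 19.175 → E.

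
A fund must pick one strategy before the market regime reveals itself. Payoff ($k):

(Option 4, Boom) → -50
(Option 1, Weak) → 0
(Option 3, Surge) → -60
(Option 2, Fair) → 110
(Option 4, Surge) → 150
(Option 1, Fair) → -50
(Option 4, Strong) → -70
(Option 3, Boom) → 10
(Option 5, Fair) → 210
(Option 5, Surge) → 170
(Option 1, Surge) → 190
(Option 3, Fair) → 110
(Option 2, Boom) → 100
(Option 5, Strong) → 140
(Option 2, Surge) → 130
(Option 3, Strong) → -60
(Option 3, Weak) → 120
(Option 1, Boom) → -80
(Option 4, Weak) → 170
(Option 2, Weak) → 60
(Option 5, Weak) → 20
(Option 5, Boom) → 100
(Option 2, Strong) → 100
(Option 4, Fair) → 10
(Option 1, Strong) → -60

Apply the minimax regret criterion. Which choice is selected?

Column bests: Weak=170, Fair=210, Strong=140, Boom=100, Surge=190.
Option 1 regrets: 170, 260, 200, 180, 0 → max 260
Option 2 regrets: 110, 100, 40, 0, 60 → max 110
Option 3 regrets: 50, 100, 200, 90, 250 → max 250
Option 4 regrets: 0, 200, 210, 150, 40 → max 210
Option 5 regrets: 150, 0, 0, 0, 20 → max 150
Smallest max regret = 110 → Option 2.

Option 2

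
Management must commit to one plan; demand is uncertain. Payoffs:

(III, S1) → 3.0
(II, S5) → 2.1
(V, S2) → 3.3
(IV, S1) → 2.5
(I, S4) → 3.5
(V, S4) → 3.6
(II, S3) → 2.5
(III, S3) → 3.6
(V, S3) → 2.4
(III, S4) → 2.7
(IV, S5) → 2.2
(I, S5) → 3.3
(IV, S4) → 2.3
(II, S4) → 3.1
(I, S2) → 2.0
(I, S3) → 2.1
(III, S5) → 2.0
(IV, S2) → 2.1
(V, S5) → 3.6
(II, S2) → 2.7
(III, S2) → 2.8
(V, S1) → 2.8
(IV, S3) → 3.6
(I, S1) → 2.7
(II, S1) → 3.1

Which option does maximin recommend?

Row minima: I=2.0, II=2.1, III=2.0, IV=2.1, V=2.4
Best worst-case = 2.4 → V.

V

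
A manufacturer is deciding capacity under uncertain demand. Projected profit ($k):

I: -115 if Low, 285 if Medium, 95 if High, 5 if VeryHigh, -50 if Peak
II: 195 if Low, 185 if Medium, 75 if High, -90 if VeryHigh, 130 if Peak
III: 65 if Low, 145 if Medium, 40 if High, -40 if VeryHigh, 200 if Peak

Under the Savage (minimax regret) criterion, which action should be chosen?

II

Column bests: Low=195, Medium=285, High=95, VeryHigh=5, Peak=200.
I regrets: 310, 0, 0, 0, 250 → max 310
II regrets: 0, 100, 20, 95, 70 → max 100
III regrets: 130, 140, 55, 45, 0 → max 140
Smallest max regret = 100 → II.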